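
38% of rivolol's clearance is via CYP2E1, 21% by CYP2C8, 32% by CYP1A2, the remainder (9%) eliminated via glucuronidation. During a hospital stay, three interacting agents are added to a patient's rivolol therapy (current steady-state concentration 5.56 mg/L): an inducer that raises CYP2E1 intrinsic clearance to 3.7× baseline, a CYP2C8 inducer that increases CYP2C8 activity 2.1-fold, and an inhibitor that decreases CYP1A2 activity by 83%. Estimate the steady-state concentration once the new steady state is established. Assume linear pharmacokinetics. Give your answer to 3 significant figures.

CYP2E1: 0.38 × 3.7 = 1.406
CYP2C8: 0.21 × 2.1 = 0.441
CYP1A2: 0.32 × 0.17 = 0.0544
Other: 0.09 (unchanged)
CL_new/CL_old = 1.406 + 0.441 + 0.0544 + 0.09 = 1.9914.
Dividing the baseline by the relative clearance: 5.56 / 1.9914 = 2.79 mg/L.

2.79 mg/L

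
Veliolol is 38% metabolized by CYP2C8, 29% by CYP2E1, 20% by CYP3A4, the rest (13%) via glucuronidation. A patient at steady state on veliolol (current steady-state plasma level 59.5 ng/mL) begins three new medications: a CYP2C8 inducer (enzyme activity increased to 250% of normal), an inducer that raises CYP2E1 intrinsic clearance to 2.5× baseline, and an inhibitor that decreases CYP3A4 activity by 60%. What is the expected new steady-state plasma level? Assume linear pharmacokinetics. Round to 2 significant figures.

32 ng/mL

The CYP2C8 pathway (38% of clearance) increases to 2.5× activity: 0.38 × 2.5 = 0.95.
The CYP2E1 pathway (29% of clearance) increases to 2.5× activity: 0.29 × 2.5 = 0.725.
The CYP3A4 pathway (20% of clearance) is reduced to 0.4× activity: 0.2 × 0.4 = 0.08.
Non-CYP routes (13%) are unchanged.
Relative clearance = 0.95 + 0.725 + 0.08 + 0.13 = 1.885.
Steady-state plasma level ∝ 1/CL: new value = 59.5 / 1.885 = 32 ng/mL.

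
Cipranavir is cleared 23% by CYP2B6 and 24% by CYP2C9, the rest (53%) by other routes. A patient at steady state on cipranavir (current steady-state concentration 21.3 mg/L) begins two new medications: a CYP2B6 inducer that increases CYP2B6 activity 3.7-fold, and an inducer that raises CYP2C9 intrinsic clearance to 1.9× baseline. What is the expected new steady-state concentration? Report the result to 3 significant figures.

11.6 mg/L

CYP2B6: 0.23 × 3.7 = 0.851
CYP2C9: 0.24 × 1.9 = 0.456
Other: 0.53 (unchanged)
Relative clearance = 0.851 + 0.456 + 0.53 = 1.837.
Steady-state concentration ∝ 1/CL: new value = 21.3 / 1.837 = 11.6 mg/L.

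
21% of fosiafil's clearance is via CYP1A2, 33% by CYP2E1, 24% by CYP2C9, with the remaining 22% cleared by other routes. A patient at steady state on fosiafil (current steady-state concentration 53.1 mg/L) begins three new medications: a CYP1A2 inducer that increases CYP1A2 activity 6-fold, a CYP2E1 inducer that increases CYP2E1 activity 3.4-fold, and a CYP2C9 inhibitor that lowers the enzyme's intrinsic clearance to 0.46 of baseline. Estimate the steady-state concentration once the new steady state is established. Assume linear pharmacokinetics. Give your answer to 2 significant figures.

20 mg/L

The CYP1A2 pathway (21% of clearance) rises to 6× activity: 0.21 × 6 = 1.26.
The CYP2E1 pathway (33% of clearance) increases to 3.4× activity: 0.33 × 3.4 = 1.122.
The CYP2C9 pathway (24% of clearance) is reduced to 0.46× activity: 0.24 × 0.46 = 0.1104.
Non-CYP routes (22%) are unchanged.
CL_new/CL_old = 1.26 + 1.122 + 0.1104 + 0.22 = 2.7124.
Steady-state concentration ∝ 1/CL: new value = 53.1 / 2.7124 = 20 mg/L.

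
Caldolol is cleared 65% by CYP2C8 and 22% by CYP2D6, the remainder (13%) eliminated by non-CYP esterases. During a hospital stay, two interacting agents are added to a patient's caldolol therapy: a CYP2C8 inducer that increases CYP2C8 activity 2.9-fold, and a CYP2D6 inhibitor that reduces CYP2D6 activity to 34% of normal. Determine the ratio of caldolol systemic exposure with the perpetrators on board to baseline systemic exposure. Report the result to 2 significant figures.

CYP2C8: 0.65 × 2.9 = 1.885
CYP2D6: 0.22 × 0.34 = 0.0748
Other: 0.13 (unchanged)
Relative clearance = 1.885 + 0.0748 + 0.13 = 2.0898.
Net systemic exposure ratio = 1 / 2.0898 = 0.48.

0.48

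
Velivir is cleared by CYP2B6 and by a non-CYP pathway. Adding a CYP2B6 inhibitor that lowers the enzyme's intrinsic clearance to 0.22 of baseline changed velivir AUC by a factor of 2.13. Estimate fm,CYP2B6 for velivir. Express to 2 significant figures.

Let fm be the CYP2B6 fraction. New clearance relative to baseline = fm × 0.22 + (1 − fm).
AUC ratio = 1 / (new CL fraction), so new CL fraction = 1 / 2.13 = 0.4695.
fm × 0.22 + 1 − fm = 0.4695  ⇒  fm × (0.22 − 1) = −0.5305  ⇒  fm = 0.68.

0.68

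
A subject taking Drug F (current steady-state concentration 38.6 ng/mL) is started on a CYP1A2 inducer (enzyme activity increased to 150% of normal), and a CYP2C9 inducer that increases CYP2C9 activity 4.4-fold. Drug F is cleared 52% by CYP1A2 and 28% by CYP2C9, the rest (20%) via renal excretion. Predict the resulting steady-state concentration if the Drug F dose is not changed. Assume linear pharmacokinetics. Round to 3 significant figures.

The CYP1A2 pathway (52% of clearance) rises to 1.5× activity: 0.52 × 1.5 = 0.78.
The CYP2C9 pathway (28% of clearance) increases to 4.4× activity: 0.28 × 4.4 = 1.232.
The remaining 20% of clearance is unaffected.
CL_new/CL_old = 0.78 + 1.232 + 0.2 = 2.212.
Steady-state concentration ∝ 1/CL: new value = 38.6 / 2.212 = 17.5 ng/mL.

17.5 ng/mL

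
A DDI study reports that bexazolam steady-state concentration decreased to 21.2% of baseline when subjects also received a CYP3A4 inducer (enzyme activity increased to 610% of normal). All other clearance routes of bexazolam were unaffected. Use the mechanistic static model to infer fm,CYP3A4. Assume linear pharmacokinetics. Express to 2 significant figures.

0.73

Let fm be the CYP3A4 fraction. New clearance relative to baseline = fm × 6.1 + (1 − fm).
Steady-state concentration ratio = 1 / (new CL fraction), so new CL fraction = 1 / 0.212 = 4.717.
fm × 6.1 + 1 − fm = 4.717  ⇒  fm × (6.1 − 1) = 3.717  ⇒  fm = 0.73.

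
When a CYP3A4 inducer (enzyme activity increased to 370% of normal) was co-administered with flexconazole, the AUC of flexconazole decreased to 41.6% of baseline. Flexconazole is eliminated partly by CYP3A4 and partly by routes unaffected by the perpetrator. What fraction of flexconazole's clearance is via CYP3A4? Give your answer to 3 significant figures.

Call the CYP3A4 fraction fm. After the interaction, CL_new/CL_old = fm × 3.7 + (1 − fm).
AUC ratio = 1 / (new CL fraction), so new CL fraction = 1 / 0.416 = 2.404.
fm × 3.7 + 1 − fm = 2.404  ⇒  fm × (3.7 − 1) = 1.404  ⇒  fm = 0.520.

0.520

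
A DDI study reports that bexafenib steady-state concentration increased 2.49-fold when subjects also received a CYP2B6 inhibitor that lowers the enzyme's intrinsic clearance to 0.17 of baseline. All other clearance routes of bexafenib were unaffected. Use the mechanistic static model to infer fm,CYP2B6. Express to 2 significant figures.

Let x = fm,CYP2B6. Because steady-state concentration ∝ 1/CL, relative clearance fell to 1/2.49 = 0.4016.
Setting x·0.17 + (1 − x) = 0.4016 and solving: x = (0.4016 − 1)/(0.17 − 1) = 0.72.

0.72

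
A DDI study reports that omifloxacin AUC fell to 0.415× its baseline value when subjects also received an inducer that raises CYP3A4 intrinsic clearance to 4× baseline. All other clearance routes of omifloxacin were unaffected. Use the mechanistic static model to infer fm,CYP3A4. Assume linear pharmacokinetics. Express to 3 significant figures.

0.470

CL'/CL = 1 / 0.415 = 2.41
4·fm + (1 − fm) = 2.41
fm = (2.41 − 1) / (4 − 1) = 0.470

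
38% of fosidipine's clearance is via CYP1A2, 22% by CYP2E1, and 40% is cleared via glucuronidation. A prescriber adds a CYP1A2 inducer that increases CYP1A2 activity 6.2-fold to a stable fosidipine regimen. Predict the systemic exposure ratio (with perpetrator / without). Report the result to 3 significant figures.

The CYP1A2 pathway (38% of clearance) is boosted to 6.2× activity: 0.38 × 6.2 = 2.356.
CYP2E1 (22%) and the residual 40% are unaffected.
New clearance relative to baseline: 2.356 + 0.22 + 0.4 = 2.976.
Since systemic exposure ∝ 1/CL, the ratio is 1 / 2.976 = 0.336.

0.336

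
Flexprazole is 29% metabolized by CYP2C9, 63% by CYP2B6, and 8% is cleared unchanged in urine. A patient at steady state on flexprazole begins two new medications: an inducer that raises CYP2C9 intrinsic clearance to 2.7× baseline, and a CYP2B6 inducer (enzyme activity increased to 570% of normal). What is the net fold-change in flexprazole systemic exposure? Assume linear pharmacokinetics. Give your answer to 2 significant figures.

0.22

The CYP2C9 pathway (29% of clearance) is boosted to 2.7× activity: 0.29 × 2.7 = 0.783.
The CYP2B6 pathway (63% of clearance) rises to 5.7× activity: 0.63 × 5.7 = 3.591.
Non-CYP routes (8%) are unchanged.
Relative clearance = 0.783 + 3.591 + 0.08 = 4.454.
Net systemic exposure ratio = 1 / 4.454 = 0.22.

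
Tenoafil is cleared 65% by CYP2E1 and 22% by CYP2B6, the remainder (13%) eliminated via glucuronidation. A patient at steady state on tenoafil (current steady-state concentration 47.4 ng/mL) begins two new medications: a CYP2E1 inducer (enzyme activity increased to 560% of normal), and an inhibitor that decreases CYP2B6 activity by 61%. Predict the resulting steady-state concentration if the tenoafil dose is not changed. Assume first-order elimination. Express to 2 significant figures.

CYP2E1: 0.65 × 5.6 = 3.64
CYP2B6: 0.22 × 0.39 = 0.0858
Other: 0.13 (unchanged)
Relative clearance = 3.64 + 0.0858 + 0.13 = 3.8558.
New steady-state concentration = 47.4 / 3.8558 = 12 ng/mL (concentration scales inversely with clearance).

12 ng/mL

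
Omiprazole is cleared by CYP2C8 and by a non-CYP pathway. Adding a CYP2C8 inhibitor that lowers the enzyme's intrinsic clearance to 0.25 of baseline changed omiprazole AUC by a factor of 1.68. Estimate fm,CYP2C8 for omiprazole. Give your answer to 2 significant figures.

Write x for the fraction cleared via CYP2C8. The observed AUC change means clearance fell to 1/1.68 = 0.5952 of baseline.
Only the CYP2C8 route changed, so 0.5952 = x·0.25 + (1 − x), giving x = 0.54.

0.54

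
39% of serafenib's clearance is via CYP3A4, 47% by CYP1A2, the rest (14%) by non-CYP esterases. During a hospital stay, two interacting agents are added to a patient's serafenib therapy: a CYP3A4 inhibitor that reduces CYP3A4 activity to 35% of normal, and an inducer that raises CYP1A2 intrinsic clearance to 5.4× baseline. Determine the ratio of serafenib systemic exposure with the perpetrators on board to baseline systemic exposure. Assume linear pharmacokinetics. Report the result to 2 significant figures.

0.36

The CYP3A4 pathway (39% of clearance) is reduced to 0.35× activity: 0.39 × 0.35 = 0.1365.
The CYP1A2 pathway (47% of clearance) rises to 5.4× activity: 0.47 × 5.4 = 2.538.
Non-CYP routes (14%) are unchanged.
New clearance relative to baseline: 0.1365 + 2.538 + 0.14 = 2.8145.
Systemic exposure ∝ 1/CL: fold-change = 1 / 2.8145 = 0.36.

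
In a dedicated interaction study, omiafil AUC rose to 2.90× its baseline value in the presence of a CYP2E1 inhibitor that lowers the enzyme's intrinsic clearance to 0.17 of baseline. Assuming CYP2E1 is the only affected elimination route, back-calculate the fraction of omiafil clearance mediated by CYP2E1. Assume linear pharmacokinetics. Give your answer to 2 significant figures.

Let fm be the CYP2E1 fraction. New clearance relative to baseline = fm × 0.17 + (1 − fm).
AUC ratio = 1 / (new CL fraction), so new CL fraction = 1 / 2.90 = 0.3448.
fm × 0.17 + 1 − fm = 0.3448  ⇒  fm × (0.17 − 1) = −0.6552  ⇒  fm = 0.79.

0.79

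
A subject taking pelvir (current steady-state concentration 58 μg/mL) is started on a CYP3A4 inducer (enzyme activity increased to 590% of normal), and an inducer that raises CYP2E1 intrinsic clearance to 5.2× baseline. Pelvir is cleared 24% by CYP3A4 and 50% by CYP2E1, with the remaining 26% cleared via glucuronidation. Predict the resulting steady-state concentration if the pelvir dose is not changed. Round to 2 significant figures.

CYP3A4: 0.24 × 5.9 = 1.416
CYP2E1: 0.5 × 5.2 = 2.6
Other: 0.26 (unchanged)
New clearance relative to baseline: 1.416 + 2.6 + 0.26 = 4.276.
New steady-state concentration = 58 / 4.276 = 14 μg/mL (concentration scales inversely with clearance).

14 μg/mL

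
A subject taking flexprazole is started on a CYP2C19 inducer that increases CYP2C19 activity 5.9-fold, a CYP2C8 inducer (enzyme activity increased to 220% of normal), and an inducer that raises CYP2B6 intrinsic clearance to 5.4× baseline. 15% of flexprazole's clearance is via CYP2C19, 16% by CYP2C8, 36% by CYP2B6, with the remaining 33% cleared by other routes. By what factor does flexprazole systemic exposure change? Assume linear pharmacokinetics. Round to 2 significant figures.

The CYP2C19 pathway (15% of clearance) increases to 5.9× activity: 0.15 × 5.9 = 0.885.
The CYP2C8 pathway (16% of clearance) is boosted to 2.2× activity: 0.16 × 2.2 = 0.352.
The CYP2B6 pathway (36% of clearance) is boosted to 5.4× activity: 0.36 × 5.4 = 1.944.
The remaining 33% of clearance is unaffected.
New clearance relative to baseline: 0.885 + 0.352 + 1.944 + 0.33 = 3.511.
Systemic exposure ∝ 1/CL: fold-change = 1 / 3.511 = 0.28.

0.28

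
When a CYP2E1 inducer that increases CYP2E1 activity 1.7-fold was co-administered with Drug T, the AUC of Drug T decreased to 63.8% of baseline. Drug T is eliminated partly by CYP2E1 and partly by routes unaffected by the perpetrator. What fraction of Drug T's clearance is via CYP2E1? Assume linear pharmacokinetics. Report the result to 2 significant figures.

Let x = fm,CYP2E1. Because AUC ∝ 1/CL, relative clearance rose to 1/0.638 = 1.567.
Only the CYP2E1 route changed, so 1.567 = x·1.7 + (1 − x), giving x = 0.81.

0.81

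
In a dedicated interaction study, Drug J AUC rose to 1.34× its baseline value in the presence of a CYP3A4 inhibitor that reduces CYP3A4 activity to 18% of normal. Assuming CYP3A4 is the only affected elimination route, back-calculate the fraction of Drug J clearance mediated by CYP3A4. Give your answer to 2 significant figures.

CL'/CL = 1 / 1.34 = 0.7463
0.18·fm + (1 − fm) = 0.7463
fm = (0.7463 − 1) / (0.18 − 1) = 0.31

0.31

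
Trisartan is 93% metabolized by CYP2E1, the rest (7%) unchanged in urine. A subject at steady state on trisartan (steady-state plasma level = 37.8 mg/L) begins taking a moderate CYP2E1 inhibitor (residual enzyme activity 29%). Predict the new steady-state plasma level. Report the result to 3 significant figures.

The CYP2E1 pathway (93% of clearance) falls to 0.29× activity: 0.93 × 0.29 = 0.2697.
The remaining 7% of clearance is unaffected.
New clearance relative to baseline: 0.2697 + 0.07 = 0.3397.
New steady-state plasma level = baseline ÷ relative clearance = 37.8 / 0.3397 = 111 mg/L.

111 mg/L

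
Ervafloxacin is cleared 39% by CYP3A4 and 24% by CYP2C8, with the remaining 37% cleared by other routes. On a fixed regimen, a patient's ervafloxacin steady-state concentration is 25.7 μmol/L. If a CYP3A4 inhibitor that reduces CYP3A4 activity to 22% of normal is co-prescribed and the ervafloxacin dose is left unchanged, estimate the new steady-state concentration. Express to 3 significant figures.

The CYP3A4 pathway (39% of clearance) is reduced to 0.22× activity: 0.39 × 0.22 = 0.0858.
CYP2C8 (24%) and the residual 37% are unaffected.
Relative clearance = 0.0858 + 0.24 + 0.37 = 0.6958.
Steady-state concentration ∝ 1/CL, so new value = 25.7 / 0.6958 = 36.9 μmol/L.

36.9 μmol/L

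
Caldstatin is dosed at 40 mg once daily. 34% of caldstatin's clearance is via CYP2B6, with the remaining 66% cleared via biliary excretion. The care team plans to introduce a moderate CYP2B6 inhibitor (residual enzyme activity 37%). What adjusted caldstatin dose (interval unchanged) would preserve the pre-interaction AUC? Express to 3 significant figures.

31.4 mg

The CYP2B6 pathway (34% of clearance) drops to 0.37× activity: 0.34 × 0.37 = 0.1258.
The remaining 66% of clearance is unaffected.
New clearance relative to baseline: 0.1258 + 0.66 = 0.7858.
To maintain the same steady-state level, dose must scale with clearance: new dose = 40 × 0.7858 = 31.4 mg.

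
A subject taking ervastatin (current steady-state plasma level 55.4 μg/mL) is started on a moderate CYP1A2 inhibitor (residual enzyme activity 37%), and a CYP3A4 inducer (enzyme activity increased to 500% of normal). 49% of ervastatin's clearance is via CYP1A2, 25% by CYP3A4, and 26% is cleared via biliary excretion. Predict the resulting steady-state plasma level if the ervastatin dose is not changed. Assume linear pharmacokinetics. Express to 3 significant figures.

The CYP1A2 pathway (49% of clearance) drops to 0.37× activity: 0.49 × 0.37 = 0.1813.
The CYP3A4 pathway (25% of clearance) is boosted to 5× activity: 0.25 × 5 = 1.25.
The remaining 26% of clearance is unaffected.
CL_new/CL_old = 0.1813 + 1.25 + 0.26 = 1.6913.
New steady-state plasma level = 55.4 / 1.6913 = 32.8 μg/mL (concentration scales inversely with clearance).

32.8 μg/mL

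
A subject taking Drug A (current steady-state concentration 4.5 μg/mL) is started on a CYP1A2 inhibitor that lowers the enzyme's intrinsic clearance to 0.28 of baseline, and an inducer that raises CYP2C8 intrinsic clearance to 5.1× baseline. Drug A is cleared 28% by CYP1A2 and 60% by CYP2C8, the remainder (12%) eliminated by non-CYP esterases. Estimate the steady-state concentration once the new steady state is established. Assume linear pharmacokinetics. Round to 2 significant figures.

1.4 μg/mL

The CYP1A2 pathway (28% of clearance) falls to 0.28× activity: 0.28 × 0.28 = 0.0784.
The CYP2C8 pathway (60% of clearance) rises to 5.1× activity: 0.6 × 5.1 = 3.06.
The remaining 12% of clearance is unaffected.
New clearance relative to baseline: 0.0784 + 3.06 + 0.12 = 3.2584.
New steady-state concentration = 4.5 / 3.2584 = 1.4 μg/mL (concentration scales inversely with clearance).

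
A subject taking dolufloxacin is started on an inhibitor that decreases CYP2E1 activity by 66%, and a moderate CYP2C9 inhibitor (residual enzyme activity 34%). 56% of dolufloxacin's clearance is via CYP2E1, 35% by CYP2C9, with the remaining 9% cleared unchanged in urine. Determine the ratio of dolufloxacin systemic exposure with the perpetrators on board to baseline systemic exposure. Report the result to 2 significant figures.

2.5

The CYP2E1 pathway (56% of clearance) falls to 0.34× activity: 0.56 × 0.34 = 0.1904.
The CYP2C9 pathway (35% of clearance) drops to 0.34× activity: 0.35 × 0.34 = 0.119.
Non-CYP routes (9%) are unchanged.
New clearance relative to baseline: 0.1904 + 0.119 + 0.09 = 0.3994.
Because systemic exposure varies inversely with clearance, the combined effect is 1 / 0.3994 = 2.5.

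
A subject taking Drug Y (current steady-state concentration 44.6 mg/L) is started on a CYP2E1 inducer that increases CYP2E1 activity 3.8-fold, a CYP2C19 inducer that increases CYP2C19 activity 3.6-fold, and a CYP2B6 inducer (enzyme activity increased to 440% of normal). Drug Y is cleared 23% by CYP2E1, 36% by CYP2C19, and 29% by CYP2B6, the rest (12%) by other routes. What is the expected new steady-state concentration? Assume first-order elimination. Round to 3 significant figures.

The CYP2E1 pathway (23% of clearance) rises to 3.8× activity: 0.23 × 3.8 = 0.874.
The CYP2C19 pathway (36% of clearance) increases to 3.6× activity: 0.36 × 3.6 = 1.296.
The CYP2B6 pathway (29% of clearance) rises to 4.4× activity: 0.29 × 4.4 = 1.276.
The remaining 12% of clearance is unaffected.
CL_new/CL_old = 0.874 + 1.296 + 1.276 + 0.12 = 3.566.
Dividing the baseline by the relative clearance: 44.6 / 3.566 = 12.5 mg/L.

12.5 mg/L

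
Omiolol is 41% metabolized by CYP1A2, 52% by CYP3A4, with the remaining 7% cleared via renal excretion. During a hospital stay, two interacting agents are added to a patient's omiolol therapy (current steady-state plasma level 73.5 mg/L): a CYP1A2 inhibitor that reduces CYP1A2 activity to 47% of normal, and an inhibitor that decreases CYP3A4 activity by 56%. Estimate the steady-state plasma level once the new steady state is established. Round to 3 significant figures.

The CYP1A2 pathway (41% of clearance) falls to 0.47× activity: 0.41 × 0.47 = 0.1927.
The CYP3A4 pathway (52% of clearance) drops to 0.44× activity: 0.52 × 0.44 = 0.2288.
Non-CYP routes (7%) are unchanged.
CL_new/CL_old = 0.1927 + 0.2288 + 0.07 = 0.4915.
New steady-state plasma level = 73.5 / 0.4915 = 150 mg/L (concentration scales inversely with clearance).

150 mg/L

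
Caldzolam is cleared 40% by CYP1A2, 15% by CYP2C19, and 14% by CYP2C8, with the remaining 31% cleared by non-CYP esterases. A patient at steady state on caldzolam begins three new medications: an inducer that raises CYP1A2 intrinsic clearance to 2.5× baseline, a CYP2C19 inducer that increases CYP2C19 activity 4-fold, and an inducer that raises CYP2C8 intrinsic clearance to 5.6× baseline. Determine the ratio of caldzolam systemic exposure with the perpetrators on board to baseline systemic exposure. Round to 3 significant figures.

0.371

CYP1A2: 0.4 × 2.5 = 1
CYP2C19: 0.15 × 4 = 0.6
CYP2C8: 0.14 × 5.6 = 0.784
Other: 0.31 (unchanged)
New clearance relative to baseline: 1 + 0.6 + 0.784 + 0.31 = 2.694.
Because systemic exposure varies inversely with clearance, the combined effect is 1 / 2.694 = 0.371.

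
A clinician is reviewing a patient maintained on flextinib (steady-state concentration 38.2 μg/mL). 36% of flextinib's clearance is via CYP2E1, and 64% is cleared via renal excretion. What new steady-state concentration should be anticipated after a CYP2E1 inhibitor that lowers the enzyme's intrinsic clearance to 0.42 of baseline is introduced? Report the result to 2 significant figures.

CYP2E1: 0.36 × 0.42 = 0.1512
Other: 0.64 (unchanged)
CL_new/CL_old = 0.1512 + 0.64 = 0.7912.
New steady-state concentration = baseline ÷ relative clearance = 38.2 / 0.7912 = 48 μg/mL.

48 μg/mL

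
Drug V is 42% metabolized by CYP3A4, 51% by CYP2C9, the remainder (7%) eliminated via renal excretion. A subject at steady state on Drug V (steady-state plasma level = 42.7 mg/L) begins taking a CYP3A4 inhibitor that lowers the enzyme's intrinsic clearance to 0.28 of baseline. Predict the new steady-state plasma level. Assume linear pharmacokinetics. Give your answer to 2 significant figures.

The CYP3A4 pathway (42% of clearance) is reduced to 0.28× activity: 0.42 × 0.28 = 0.1176.
CYP2C9 (51%) and the residual 7% are unaffected.
New clearance relative to baseline: 0.1176 + 0.51 + 0.07 = 0.6976.
New steady-state plasma level = baseline ÷ relative clearance = 42.7 / 0.6976 = 61 mg/L.

61 mg/L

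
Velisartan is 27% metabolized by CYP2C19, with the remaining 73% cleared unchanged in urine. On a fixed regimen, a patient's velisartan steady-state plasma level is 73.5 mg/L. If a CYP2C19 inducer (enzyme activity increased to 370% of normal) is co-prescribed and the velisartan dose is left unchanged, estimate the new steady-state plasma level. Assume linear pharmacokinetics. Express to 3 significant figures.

The CYP2C19 pathway (27% of clearance) increases to 3.7× activity: 0.27 × 3.7 = 0.999.
Non-CYP routes (73%) are unchanged.
New clearance relative to baseline: 0.999 + 0.73 = 1.729.
With dosing unchanged, steady-state plasma level scales as 1/CL: 73.5 / 1.729 = 42.5 mg/L.

42.5 mg/L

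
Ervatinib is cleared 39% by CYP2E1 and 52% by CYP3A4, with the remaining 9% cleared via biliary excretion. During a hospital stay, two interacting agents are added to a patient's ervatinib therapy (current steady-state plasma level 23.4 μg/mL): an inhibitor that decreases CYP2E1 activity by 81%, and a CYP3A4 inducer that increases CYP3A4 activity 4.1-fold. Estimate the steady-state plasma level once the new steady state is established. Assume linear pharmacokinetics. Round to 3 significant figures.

The CYP2E1 pathway (39% of clearance) is reduced to 0.19× activity: 0.39 × 0.19 = 0.0741.
The CYP3A4 pathway (52% of clearance) rises to 4.1× activity: 0.52 × 4.1 = 2.132.
Non-CYP routes (9%) are unchanged.
CL_new/CL_old = 0.0741 + 2.132 + 0.09 = 2.2961.
New steady-state plasma level = 23.4 / 2.2961 = 10.2 μg/mL (concentration scales inversely with clearance).

10.2 μg/mL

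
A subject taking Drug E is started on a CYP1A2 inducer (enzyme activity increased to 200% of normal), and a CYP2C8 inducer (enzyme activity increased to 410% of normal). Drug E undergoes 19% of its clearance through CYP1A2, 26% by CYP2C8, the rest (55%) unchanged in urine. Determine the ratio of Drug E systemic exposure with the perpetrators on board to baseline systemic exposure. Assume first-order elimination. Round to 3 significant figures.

The CYP1A2 pathway (19% of clearance) increases to 2× activity: 0.19 × 2 = 0.38.
The CYP2C8 pathway (26% of clearance) increases to 4.1× activity: 0.26 × 4.1 = 1.066.
The remaining 55% of clearance is unaffected.
Relative clearance = 0.38 + 1.066 + 0.55 = 1.996.
Systemic exposure ∝ 1/CL: fold-change = 1 / 1.996 = 0.501.

0.501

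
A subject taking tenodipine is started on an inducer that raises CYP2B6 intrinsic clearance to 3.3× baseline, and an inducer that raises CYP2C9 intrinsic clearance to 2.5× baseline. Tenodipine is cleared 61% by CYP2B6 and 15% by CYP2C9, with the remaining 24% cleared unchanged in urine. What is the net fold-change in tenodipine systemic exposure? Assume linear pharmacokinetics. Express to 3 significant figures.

CYP2B6: 0.61 × 3.3 = 2.013
CYP2C9: 0.15 × 2.5 = 0.375
Other: 0.24 (unchanged)
CL_new/CL_old = 2.013 + 0.375 + 0.24 = 2.628.
Because systemic exposure varies inversely with clearance, the combined effect is 1 / 2.628 = 0.381.

0.381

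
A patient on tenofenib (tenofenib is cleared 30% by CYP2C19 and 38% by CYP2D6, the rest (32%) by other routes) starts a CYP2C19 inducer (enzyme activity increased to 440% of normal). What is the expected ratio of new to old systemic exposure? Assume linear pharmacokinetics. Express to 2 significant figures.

CYP2C19: 0.3 × 4.4 = 1.32
CYP2D6: 0.38 (unchanged)
Other: 0.32 (unchanged)
New clearance relative to baseline: 1.32 + 0.38 + 0.32 = 2.02.
Systemic exposure ratio = CL_old/CL_new = 1 / 2.02 = 0.50.

0.50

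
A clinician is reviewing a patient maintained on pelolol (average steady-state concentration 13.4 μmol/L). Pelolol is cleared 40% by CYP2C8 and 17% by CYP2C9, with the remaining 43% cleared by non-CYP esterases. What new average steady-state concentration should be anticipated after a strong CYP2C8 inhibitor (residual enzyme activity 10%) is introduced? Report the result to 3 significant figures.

The CYP2C8 pathway (40% of clearance) is reduced to 0.1× activity: 0.4 × 0.1 = 0.04.
CYP2C9 (17%) and the residual 43% are unaffected.
CL_new/CL_old = 0.04 + 0.17 + 0.43 = 0.64.
With dosing unchanged, average steady-state concentration scales as 1/CL: 13.4 / 0.64 = 20.9 μmol/L.

20.9 μmol/L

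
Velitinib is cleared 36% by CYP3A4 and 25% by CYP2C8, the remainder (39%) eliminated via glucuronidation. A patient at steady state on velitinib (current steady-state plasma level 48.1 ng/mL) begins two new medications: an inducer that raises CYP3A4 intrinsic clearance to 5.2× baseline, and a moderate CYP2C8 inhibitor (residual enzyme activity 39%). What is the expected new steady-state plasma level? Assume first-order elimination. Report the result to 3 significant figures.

20.4 ng/mL

The CYP3A4 pathway (36% of clearance) increases to 5.2× activity: 0.36 × 5.2 = 1.872.
The CYP2C8 pathway (25% of clearance) drops to 0.39× activity: 0.25 × 0.39 = 0.0975.
Non-CYP routes (39%) are unchanged.
New clearance relative to baseline: 1.872 + 0.0975 + 0.39 = 2.3595.
New steady-state plasma level = 48.1 / 2.3595 = 20.4 ng/mL (concentration scales inversely with clearance).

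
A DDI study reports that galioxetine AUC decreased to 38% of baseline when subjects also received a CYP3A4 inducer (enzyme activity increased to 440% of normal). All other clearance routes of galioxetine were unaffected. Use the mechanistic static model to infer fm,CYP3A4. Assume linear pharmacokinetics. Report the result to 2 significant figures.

0.48

Let fm be the CYP3A4 fraction. New clearance relative to baseline = fm × 4.4 + (1 − fm).
AUC ratio = 1 / (new CL fraction), so new CL fraction = 1 / 0.380 = 2.632.
fm × 4.4 + 1 − fm = 2.632  ⇒  fm × (4.4 − 1) = 1.632  ⇒  fm = 0.48.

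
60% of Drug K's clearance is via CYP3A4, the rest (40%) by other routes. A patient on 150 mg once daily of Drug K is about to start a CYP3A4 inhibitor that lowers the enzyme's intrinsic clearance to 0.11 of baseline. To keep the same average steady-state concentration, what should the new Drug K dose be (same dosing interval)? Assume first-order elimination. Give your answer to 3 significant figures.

69.9 mg

The CYP3A4 pathway (60% of clearance) drops to 0.11× activity: 0.6 × 0.11 = 0.066.
The remaining 40% of clearance is unaffected.
Relative clearance = 0.066 + 0.4 = 0.466.
Exposure is unchanged when dose changes in proportion to clearance. New dose = 150 mg × 0.466 = 69.9 mg.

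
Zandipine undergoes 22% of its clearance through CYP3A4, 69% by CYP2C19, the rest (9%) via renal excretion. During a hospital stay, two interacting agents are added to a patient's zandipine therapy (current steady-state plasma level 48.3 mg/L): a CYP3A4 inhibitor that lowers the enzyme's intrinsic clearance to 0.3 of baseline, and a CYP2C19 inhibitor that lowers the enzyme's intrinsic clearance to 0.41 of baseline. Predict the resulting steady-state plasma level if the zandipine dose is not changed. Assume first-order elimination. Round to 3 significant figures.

110 mg/L

CYP3A4: 0.22 × 0.3 = 0.066
CYP2C19: 0.69 × 0.41 = 0.2829
Other: 0.09 (unchanged)
CL_new/CL_old = 0.066 + 0.2829 + 0.09 = 0.4389.
Dividing the baseline by the relative clearance: 48.3 / 0.4389 = 110 mg/L.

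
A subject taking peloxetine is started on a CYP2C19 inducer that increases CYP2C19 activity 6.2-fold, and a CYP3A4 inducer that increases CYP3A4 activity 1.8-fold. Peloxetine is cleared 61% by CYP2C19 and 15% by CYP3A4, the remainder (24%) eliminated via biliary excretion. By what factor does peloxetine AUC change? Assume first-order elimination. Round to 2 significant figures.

The CYP2C19 pathway (61% of clearance) increases to 6.2× activity: 0.61 × 6.2 = 3.782.
The CYP3A4 pathway (15% of clearance) is boosted to 1.8× activity: 0.15 × 1.8 = 0.27.
Non-CYP routes (24%) are unchanged.
New clearance relative to baseline: 3.782 + 0.27 + 0.24 = 4.292.
Because AUC varies inversely with clearance, the combined effect is 1 / 4.292 = 0.23.

0.23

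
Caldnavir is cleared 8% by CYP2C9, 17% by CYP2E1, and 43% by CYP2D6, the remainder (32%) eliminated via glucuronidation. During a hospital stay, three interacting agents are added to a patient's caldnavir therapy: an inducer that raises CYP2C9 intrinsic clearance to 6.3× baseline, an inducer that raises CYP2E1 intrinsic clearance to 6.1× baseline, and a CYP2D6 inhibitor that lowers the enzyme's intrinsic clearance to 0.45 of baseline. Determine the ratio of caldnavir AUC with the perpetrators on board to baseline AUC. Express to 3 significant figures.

0.487

The CYP2C9 pathway (8% of clearance) is boosted to 6.3× activity: 0.08 × 6.3 = 0.504.
The CYP2E1 pathway (17% of clearance) rises to 6.1× activity: 0.17 × 6.1 = 1.037.
The CYP2D6 pathway (43% of clearance) falls to 0.45× activity: 0.43 × 0.45 = 0.1935.
Non-CYP routes (32%) are unchanged.
New clearance relative to baseline: 0.504 + 1.037 + 0.1935 + 0.32 = 2.0545.
Because AUC varies inversely with clearance, the combined effect is 1 / 2.0545 = 0.487.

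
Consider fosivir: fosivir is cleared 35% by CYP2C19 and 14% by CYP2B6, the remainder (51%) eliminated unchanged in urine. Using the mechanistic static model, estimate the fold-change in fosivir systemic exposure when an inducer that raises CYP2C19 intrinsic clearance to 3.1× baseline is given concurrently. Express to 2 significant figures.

0.58

CYP2C19: 0.35 × 3.1 = 1.085
CYP2B6: 0.14 (unchanged)
Other: 0.51 (unchanged)
CL_new/CL_old = 1.085 + 0.14 + 0.51 = 1.735.
Systemic exposure ratio = CL_old/CL_new = 1 / 1.735 = 0.58.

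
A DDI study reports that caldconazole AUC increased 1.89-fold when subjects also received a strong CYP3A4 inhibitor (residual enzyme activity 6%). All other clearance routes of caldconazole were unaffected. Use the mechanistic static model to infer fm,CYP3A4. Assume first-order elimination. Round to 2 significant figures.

0.50

Let fm be the CYP3A4 fraction. New clearance relative to baseline = fm × 0.06 + (1 − fm).
AUC ratio = 1 / (new CL fraction), so new CL fraction = 1 / 1.89 = 0.5291.
fm × 0.06 + 1 − fm = 0.5291  ⇒  fm × (0.06 − 1) = −0.4709  ⇒  fm = 0.50.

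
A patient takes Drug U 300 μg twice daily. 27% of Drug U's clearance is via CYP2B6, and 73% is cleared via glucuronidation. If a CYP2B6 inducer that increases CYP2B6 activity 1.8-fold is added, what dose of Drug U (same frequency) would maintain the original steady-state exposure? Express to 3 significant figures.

365 μg

The CYP2B6 pathway (27% of clearance) rises to 1.8× activity: 0.27 × 1.8 = 0.486.
The remaining 73% of clearance is unaffected.
CL_new/CL_old = 0.486 + 0.73 = 1.216.
Exposure is unchanged when dose changes in proportion to clearance. New dose = 300 μg × 1.216 = 365 μg.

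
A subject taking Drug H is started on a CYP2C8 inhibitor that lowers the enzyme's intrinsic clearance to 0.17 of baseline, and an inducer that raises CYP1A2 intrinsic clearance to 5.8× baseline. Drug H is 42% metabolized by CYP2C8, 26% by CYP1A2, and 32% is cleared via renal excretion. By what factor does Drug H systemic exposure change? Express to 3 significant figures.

0.526

The CYP2C8 pathway (42% of clearance) falls to 0.17× activity: 0.42 × 0.17 = 0.0714.
The CYP1A2 pathway (26% of clearance) increases to 5.8× activity: 0.26 × 5.8 = 1.508.
Non-CYP routes (32%) are unchanged.
CL_new/CL_old = 0.0714 + 1.508 + 0.32 = 1.8994.
Systemic exposure ∝ 1/CL: fold-change = 1 / 1.8994 = 0.526.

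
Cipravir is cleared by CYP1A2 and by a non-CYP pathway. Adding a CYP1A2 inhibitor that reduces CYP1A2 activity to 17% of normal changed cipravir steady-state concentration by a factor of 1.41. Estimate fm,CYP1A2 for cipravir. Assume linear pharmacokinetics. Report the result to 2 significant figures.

0.35

Let x = fm,CYP1A2. Because steady-state concentration ∝ 1/CL, relative clearance fell to 1/1.41 = 0.7092.
Setting x·0.17 + (1 − x) = 0.7092 and solving: x = (0.7092 − 1)/(0.17 − 1) = 0.35.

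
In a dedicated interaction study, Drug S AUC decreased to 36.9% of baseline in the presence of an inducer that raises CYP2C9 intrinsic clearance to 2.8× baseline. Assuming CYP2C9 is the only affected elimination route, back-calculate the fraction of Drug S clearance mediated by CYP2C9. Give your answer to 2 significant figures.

CL'/CL = 1 / 0.369 = 2.71
2.8·fm + (1 − fm) = 2.71
fm = (2.71 − 1) / (2.8 − 1) = 0.95

0.95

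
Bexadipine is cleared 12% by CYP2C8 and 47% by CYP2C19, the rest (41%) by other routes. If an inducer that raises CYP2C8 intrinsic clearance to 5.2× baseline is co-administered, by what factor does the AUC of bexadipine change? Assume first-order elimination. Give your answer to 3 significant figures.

0.665

CYP2C8: 0.12 × 5.2 = 0.624
CYP2C19: 0.47 (unchanged)
Other: 0.41 (unchanged)
New clearance relative to baseline: 0.624 + 0.47 + 0.41 = 1.504.
AUC ratio = CL_old/CL_new = 1 / 1.504 = 0.665.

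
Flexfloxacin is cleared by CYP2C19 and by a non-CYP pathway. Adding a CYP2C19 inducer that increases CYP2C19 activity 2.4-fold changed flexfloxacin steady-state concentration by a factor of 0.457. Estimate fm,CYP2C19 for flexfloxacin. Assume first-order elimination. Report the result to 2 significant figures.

0.85

Let x = fm,CYP2C19. Because steady-state concentration ∝ 1/CL, relative clearance rose to 1/0.457 = 2.188.
Only the CYP2C19 route changed, so 2.188 = x·2.4 + (1 − x), giving x = 0.85.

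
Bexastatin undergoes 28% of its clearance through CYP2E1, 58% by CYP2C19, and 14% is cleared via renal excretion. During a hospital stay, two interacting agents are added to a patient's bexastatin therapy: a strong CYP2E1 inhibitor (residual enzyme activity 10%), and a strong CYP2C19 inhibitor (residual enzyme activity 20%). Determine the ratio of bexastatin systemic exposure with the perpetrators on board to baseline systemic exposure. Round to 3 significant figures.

The CYP2E1 pathway (28% of clearance) is reduced to 0.1× activity: 0.28 × 0.1 = 0.028.
The CYP2C19 pathway (58% of clearance) falls to 0.2× activity: 0.58 × 0.2 = 0.116.
Non-CYP routes (14%) are unchanged.
Relative clearance = 0.028 + 0.116 + 0.14 = 0.284.
Because systemic exposure varies inversely with clearance, the combined effect is 1 / 0.284 = 3.52.

3.52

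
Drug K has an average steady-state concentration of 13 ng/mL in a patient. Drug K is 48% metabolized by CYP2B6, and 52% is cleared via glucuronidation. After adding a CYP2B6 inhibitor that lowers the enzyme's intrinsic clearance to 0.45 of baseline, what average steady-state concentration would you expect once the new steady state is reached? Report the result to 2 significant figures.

The CYP2B6 pathway (48% of clearance) falls to 0.45× activity: 0.48 × 0.45 = 0.216.
The remaining 52% of clearance is unaffected.
CL_new/CL_old = 0.216 + 0.52 = 0.736.
With dosing unchanged, average steady-state concentration scales as 1/CL: 13 / 0.736 = 18 ng/mL.

18 ng/mL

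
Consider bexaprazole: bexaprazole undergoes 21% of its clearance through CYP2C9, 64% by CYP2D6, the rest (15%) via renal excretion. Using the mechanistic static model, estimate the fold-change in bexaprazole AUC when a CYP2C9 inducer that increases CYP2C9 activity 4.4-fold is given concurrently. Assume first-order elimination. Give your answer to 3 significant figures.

0.583

CYP2C9: 0.21 × 4.4 = 0.924
CYP2D6: 0.64 (unchanged)
Other: 0.15 (unchanged)
Relative clearance = 0.924 + 0.64 + 0.15 = 1.714.
AUC ratio = CL_old/CL_new = 1 / 1.714 = 0.583.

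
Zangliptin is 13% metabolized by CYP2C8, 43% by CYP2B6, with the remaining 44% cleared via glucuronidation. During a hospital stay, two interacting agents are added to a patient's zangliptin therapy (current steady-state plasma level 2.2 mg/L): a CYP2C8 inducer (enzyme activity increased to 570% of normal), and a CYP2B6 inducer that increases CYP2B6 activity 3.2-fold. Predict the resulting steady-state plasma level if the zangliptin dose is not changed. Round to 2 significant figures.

0.86 mg/L

The CYP2C8 pathway (13% of clearance) increases to 5.7× activity: 0.13 × 5.7 = 0.741.
The CYP2B6 pathway (43% of clearance) increases to 3.2× activity: 0.43 × 3.2 = 1.376.
Non-CYP routes (44%) are unchanged.
New clearance relative to baseline: 0.741 + 1.376 + 0.44 = 2.557.
Steady-state plasma level ∝ 1/CL: new value = 2.2 / 2.557 = 0.86 mg/L.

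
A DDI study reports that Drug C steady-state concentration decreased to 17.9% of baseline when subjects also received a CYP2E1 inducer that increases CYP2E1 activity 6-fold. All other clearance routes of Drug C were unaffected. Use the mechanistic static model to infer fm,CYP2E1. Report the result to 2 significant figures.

Let x = fm,CYP2E1. Because steady-state concentration ∝ 1/CL, relative clearance rose to 1/0.179 = 5.587.
Only the CYP2E1 route changed, so 5.587 = x·6 + (1 − x), giving x = 0.92.

0.92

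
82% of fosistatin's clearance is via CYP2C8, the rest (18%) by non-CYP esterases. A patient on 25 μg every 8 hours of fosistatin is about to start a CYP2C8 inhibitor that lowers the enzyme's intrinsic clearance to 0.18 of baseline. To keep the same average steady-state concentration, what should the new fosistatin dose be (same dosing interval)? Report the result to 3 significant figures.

CYP2C8: 0.82 × 0.18 = 0.1476
Other: 0.18 (unchanged)
Relative clearance = 0.1476 + 0.18 = 0.3276.
Exposure is unchanged when dose changes in proportion to clearance. New dose = 25 μg × 0.3276 = 8.19 μg.

8.19 μg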